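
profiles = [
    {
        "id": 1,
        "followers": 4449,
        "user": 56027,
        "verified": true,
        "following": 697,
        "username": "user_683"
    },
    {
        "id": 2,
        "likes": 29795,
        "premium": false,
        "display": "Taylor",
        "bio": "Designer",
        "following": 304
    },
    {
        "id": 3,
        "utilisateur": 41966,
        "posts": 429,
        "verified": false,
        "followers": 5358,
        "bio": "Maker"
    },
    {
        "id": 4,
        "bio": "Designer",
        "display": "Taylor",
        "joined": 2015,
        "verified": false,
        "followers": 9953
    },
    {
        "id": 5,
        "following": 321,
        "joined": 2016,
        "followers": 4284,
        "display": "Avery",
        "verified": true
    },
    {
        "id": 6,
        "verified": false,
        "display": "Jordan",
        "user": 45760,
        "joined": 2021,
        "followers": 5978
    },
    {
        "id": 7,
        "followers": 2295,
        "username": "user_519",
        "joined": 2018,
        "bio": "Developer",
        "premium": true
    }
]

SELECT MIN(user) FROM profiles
45760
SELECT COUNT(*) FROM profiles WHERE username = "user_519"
1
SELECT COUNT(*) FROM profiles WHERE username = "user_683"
1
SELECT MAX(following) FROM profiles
697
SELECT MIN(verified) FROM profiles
False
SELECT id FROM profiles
[1, 2, 3, 4, 5, 6, 7]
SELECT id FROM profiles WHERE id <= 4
[1, 2, 3, 4]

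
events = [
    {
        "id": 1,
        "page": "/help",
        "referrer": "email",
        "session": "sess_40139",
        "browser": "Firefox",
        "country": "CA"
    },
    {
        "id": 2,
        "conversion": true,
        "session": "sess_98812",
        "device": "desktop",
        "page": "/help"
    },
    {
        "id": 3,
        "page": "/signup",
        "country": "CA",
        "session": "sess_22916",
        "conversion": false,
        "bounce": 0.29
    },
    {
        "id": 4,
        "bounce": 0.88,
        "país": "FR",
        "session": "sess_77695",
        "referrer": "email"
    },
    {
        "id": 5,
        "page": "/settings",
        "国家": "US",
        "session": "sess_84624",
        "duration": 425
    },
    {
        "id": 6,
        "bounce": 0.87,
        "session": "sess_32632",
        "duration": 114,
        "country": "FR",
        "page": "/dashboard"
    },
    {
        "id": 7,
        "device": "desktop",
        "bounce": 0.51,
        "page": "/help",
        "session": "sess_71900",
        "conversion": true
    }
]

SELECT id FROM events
[1, 2, 3, 4, 5, 6, 7]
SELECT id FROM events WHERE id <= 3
[1, 2, 3]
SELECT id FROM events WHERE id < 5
[1, 2, 3, 4]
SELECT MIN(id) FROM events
1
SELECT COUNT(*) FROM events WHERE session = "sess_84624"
1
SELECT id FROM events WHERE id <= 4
[1, 2, 3, 4]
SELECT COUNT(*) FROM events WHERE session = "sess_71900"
1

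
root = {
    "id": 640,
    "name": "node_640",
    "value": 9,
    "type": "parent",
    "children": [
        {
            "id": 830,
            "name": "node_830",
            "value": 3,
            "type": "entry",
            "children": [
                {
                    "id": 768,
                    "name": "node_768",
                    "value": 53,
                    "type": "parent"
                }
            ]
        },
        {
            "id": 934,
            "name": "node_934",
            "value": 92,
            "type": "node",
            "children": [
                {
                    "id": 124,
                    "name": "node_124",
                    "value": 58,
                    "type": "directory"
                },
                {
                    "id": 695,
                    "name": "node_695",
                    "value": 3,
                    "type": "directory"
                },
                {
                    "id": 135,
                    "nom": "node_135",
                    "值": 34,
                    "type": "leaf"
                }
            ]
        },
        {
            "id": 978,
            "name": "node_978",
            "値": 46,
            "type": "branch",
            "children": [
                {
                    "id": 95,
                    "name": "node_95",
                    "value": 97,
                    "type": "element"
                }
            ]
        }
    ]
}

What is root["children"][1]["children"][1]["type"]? "directory"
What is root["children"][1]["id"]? 934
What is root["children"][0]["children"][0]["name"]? "node_768"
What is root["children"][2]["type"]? "branch"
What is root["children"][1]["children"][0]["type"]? "directory"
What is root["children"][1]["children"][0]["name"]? "node_124"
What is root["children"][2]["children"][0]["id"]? 95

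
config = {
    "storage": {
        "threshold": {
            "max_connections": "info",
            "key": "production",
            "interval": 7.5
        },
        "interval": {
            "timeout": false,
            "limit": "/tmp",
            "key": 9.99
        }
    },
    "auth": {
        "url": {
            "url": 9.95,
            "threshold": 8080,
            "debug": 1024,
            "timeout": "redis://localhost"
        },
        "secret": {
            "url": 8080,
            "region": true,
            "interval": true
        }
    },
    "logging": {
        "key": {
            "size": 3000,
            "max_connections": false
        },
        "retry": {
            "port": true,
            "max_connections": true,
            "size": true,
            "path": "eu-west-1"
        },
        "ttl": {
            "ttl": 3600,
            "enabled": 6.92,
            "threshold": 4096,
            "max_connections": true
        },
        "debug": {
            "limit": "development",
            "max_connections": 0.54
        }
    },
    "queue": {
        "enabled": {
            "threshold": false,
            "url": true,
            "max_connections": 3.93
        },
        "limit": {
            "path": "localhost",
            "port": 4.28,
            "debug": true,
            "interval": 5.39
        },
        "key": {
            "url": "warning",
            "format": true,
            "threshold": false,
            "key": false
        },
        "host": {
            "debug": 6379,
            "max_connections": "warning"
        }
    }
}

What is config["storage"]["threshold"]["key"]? "production"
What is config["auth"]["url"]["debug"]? 1024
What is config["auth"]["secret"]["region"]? True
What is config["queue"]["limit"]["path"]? "localhost"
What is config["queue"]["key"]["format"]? True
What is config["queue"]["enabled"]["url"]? True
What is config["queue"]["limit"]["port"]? 4.28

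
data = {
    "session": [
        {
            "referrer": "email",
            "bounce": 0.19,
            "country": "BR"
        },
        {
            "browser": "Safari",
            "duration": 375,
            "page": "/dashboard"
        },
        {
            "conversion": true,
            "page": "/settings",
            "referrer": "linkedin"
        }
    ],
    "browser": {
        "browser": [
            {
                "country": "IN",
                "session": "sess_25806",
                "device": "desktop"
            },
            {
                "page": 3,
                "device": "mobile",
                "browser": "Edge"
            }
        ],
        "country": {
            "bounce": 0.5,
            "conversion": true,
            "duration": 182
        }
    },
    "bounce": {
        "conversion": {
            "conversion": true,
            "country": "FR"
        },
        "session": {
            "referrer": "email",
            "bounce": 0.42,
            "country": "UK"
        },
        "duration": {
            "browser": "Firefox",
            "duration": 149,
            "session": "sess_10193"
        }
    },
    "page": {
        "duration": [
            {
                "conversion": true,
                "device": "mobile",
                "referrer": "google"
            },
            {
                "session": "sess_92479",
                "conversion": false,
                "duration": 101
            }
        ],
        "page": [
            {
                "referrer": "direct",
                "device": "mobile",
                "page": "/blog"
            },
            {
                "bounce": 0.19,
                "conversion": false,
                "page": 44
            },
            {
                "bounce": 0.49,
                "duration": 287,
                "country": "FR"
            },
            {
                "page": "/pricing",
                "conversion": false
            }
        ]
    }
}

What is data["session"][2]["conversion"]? True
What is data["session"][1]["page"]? "/dashboard"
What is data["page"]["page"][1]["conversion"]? False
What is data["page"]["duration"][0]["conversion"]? True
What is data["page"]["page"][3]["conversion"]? False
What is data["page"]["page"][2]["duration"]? 287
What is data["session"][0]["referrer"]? "email"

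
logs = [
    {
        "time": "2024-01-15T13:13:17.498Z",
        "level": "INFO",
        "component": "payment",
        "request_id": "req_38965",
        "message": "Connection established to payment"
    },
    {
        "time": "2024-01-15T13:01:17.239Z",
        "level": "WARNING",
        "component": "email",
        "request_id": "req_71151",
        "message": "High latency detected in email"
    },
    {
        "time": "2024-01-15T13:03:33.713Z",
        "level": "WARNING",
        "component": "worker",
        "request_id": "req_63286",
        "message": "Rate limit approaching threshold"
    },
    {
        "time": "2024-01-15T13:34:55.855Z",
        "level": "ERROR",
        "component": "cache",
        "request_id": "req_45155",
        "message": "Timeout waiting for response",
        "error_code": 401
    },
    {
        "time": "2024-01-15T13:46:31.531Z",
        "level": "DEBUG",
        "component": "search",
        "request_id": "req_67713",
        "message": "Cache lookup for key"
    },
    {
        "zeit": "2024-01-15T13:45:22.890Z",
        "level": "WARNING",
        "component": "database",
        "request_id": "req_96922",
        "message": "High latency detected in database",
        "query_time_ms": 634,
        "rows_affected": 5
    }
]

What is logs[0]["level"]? "INFO"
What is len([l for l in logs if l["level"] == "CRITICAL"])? 0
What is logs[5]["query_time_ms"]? 634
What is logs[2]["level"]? "WARNING"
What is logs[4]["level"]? "DEBUG"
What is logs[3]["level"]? "ERROR"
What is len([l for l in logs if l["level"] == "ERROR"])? 1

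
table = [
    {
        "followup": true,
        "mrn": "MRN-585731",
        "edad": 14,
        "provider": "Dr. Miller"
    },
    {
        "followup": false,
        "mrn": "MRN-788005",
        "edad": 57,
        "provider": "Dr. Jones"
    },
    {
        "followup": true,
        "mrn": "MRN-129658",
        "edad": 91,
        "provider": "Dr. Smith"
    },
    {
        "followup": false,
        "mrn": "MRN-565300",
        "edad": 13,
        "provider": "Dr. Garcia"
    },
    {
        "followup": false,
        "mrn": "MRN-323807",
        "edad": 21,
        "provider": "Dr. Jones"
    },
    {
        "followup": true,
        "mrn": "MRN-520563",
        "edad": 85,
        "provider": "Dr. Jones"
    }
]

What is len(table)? 6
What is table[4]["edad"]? 21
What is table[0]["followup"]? True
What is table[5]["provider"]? "Dr. Jones"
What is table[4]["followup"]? False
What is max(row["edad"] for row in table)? 91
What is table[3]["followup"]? False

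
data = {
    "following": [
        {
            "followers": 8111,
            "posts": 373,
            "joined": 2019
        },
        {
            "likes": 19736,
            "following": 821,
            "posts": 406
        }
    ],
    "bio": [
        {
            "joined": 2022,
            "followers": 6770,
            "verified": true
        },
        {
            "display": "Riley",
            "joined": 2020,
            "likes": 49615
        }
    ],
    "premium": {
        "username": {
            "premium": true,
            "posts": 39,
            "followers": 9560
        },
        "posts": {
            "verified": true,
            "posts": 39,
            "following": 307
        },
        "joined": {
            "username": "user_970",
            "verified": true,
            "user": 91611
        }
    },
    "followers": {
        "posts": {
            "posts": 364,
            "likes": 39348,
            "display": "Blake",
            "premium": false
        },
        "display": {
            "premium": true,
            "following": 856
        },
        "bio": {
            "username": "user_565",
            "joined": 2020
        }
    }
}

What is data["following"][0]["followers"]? 8111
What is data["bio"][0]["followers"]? 6770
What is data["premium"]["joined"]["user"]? 91611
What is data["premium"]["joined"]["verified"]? True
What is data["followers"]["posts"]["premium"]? False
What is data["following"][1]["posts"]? 406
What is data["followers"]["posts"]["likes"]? 39348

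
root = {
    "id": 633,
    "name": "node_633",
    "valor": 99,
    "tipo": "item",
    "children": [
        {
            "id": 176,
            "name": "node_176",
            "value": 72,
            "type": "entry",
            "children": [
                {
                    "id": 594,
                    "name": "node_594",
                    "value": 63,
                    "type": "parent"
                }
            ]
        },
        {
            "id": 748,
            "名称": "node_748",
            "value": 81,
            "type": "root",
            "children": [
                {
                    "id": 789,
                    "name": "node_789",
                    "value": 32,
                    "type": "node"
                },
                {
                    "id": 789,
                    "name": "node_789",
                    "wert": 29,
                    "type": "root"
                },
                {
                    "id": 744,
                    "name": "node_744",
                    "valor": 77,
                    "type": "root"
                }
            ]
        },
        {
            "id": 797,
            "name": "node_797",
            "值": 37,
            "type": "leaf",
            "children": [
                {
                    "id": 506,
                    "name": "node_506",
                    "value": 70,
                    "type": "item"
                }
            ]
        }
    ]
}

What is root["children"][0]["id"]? 176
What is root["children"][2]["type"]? "leaf"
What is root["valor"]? 99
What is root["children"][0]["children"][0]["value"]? 63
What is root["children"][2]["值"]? 37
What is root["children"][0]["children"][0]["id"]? 594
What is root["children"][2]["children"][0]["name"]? "node_506"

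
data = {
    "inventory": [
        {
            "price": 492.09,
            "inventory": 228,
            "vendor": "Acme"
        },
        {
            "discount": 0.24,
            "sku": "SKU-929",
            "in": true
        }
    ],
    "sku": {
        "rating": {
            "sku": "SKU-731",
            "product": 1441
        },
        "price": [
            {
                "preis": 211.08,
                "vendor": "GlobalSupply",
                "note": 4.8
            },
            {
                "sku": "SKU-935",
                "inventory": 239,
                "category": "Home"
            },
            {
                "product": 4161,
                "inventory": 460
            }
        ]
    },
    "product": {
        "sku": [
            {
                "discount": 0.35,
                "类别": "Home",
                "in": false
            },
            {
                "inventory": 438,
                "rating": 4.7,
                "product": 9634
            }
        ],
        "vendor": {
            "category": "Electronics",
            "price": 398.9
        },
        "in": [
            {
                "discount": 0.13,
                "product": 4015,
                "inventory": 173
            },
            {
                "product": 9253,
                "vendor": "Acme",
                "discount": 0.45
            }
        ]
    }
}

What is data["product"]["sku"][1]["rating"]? 4.7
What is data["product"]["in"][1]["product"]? 9253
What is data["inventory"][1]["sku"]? "SKU-929"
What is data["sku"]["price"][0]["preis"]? 211.08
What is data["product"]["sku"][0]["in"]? False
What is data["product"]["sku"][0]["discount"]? 0.35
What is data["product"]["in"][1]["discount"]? 0.45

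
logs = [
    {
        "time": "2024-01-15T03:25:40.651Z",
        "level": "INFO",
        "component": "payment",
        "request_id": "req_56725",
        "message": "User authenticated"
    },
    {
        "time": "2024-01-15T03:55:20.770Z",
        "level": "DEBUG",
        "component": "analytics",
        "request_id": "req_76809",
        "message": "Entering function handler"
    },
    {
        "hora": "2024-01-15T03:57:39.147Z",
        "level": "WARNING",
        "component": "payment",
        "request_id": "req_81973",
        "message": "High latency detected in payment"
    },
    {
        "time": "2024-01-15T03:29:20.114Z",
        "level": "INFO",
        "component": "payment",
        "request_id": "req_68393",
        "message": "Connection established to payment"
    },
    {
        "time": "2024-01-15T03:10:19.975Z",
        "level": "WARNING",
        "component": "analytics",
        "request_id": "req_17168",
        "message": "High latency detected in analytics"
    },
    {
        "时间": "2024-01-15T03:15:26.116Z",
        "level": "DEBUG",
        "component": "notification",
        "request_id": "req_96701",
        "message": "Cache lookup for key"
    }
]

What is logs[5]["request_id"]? "req_96701"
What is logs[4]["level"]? "WARNING"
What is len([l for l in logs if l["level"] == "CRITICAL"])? 0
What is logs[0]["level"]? "INFO"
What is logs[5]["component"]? "notification"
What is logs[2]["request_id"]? "req_81973"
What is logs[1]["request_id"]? "req_76809"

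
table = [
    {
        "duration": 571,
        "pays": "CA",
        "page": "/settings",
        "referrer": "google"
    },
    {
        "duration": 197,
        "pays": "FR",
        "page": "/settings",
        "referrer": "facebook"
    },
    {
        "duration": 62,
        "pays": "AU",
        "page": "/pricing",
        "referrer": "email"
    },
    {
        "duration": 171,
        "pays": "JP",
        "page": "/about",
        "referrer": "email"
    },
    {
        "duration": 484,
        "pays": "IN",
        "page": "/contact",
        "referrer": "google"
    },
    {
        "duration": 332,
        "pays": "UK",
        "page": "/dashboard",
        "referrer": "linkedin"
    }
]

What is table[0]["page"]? "/settings"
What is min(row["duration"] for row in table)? 62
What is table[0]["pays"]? "CA"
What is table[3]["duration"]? 171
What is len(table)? 6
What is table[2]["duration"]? 62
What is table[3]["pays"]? "JP"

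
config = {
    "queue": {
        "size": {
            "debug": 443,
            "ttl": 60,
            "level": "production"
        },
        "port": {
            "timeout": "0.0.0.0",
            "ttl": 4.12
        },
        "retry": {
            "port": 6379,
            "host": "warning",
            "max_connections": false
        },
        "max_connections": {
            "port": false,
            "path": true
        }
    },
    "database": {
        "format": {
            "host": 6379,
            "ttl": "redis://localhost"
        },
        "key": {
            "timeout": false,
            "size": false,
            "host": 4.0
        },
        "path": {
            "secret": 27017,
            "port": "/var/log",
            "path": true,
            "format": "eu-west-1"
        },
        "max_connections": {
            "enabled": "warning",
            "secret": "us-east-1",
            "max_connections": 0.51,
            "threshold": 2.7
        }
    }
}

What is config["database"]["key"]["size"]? False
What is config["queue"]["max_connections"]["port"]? False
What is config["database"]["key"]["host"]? 4.0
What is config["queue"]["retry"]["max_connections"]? False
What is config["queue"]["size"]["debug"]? 443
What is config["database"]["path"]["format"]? "eu-west-1"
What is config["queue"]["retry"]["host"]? "warning"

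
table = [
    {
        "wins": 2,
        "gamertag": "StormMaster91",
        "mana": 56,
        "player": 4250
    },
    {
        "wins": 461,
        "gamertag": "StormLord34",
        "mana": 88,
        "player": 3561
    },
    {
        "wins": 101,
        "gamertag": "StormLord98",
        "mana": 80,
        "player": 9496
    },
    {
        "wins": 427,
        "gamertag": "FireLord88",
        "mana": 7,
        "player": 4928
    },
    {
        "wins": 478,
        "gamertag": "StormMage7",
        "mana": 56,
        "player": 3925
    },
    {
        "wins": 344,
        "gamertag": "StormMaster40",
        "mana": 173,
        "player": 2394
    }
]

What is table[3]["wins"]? 427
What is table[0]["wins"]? 2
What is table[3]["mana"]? 7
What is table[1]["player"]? 3561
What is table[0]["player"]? 4250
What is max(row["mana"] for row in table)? 173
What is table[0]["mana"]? 56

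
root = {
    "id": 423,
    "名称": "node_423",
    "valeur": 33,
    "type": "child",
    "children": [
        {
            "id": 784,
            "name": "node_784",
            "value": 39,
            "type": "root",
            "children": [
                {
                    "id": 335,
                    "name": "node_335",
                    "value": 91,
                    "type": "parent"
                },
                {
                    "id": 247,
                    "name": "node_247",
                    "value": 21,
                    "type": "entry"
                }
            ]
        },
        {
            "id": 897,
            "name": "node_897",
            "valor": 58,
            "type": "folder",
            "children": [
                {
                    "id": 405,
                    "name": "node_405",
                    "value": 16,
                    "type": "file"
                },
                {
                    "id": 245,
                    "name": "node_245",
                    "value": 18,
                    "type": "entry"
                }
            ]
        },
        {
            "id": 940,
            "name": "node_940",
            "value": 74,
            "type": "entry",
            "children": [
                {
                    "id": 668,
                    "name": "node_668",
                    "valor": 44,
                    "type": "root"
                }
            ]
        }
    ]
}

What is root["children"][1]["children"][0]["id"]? 405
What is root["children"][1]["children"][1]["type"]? "entry"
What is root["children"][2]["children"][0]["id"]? 668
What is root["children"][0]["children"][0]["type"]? "parent"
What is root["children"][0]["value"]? 39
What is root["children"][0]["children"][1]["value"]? 21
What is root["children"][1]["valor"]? 58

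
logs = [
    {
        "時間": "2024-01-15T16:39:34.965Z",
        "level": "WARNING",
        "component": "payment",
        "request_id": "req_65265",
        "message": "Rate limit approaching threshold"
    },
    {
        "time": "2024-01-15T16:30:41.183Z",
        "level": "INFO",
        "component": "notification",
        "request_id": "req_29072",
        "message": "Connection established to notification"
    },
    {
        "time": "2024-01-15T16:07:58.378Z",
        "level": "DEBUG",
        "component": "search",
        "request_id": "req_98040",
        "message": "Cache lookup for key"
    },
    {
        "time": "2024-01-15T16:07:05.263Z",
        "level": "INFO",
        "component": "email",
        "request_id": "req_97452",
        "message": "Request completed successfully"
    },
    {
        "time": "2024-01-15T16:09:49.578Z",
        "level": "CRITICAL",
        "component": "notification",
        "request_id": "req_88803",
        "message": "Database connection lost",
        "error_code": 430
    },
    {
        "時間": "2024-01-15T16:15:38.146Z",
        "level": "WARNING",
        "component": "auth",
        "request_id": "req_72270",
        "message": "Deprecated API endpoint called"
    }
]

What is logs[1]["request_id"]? "req_29072"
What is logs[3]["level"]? "INFO"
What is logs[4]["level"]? "CRITICAL"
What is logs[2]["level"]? "DEBUG"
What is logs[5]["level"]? "WARNING"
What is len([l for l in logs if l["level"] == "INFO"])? 2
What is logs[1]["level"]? "INFO"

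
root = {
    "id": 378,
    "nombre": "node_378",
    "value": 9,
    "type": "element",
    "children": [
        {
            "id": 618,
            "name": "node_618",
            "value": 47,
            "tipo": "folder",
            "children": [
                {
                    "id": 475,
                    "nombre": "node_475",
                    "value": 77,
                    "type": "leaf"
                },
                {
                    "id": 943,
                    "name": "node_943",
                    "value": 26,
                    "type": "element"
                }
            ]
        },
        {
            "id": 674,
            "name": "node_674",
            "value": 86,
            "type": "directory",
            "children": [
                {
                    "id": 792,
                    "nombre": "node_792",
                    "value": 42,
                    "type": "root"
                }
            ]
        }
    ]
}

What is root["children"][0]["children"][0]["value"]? 77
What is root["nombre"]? "node_378"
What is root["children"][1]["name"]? "node_674"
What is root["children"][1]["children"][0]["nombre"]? "node_792"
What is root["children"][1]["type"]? "directory"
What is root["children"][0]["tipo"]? "folder"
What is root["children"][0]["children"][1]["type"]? "element"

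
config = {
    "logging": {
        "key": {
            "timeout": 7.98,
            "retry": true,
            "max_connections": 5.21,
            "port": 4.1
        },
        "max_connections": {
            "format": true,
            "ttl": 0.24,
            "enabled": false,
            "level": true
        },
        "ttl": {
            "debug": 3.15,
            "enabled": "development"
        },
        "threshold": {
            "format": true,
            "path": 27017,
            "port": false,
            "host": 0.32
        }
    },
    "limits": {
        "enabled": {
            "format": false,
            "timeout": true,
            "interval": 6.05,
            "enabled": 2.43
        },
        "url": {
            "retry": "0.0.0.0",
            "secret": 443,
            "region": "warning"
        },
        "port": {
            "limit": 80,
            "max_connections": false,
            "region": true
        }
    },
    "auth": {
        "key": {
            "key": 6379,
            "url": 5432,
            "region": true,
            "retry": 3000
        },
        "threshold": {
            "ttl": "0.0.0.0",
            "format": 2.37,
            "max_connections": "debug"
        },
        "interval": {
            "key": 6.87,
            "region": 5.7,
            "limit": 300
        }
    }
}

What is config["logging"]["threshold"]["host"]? 0.32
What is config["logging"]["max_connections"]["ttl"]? 0.24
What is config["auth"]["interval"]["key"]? 6.87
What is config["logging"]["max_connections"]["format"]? True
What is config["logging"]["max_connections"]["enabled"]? False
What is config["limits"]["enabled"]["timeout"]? True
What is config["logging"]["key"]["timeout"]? 7.98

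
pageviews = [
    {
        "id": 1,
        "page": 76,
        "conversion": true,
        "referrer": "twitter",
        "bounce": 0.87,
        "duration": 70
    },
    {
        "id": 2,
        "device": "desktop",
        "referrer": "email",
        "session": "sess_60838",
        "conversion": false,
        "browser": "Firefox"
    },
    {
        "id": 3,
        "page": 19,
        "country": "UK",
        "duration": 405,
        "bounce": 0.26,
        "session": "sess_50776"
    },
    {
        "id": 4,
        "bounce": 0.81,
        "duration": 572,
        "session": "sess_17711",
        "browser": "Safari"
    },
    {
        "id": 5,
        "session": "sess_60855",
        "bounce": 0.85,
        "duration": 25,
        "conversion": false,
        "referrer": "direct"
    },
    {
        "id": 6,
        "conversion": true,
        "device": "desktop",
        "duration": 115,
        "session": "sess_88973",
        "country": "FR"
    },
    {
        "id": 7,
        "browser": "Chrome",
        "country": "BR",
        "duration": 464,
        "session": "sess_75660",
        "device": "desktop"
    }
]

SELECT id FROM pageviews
[1, 2, 3, 4, 5, 6, 7]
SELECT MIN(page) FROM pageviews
19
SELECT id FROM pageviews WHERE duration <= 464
[1, 3, 5, 6, 7]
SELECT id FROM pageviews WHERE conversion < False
[]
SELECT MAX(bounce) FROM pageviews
0.87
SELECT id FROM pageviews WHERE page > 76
[]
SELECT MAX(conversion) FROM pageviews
True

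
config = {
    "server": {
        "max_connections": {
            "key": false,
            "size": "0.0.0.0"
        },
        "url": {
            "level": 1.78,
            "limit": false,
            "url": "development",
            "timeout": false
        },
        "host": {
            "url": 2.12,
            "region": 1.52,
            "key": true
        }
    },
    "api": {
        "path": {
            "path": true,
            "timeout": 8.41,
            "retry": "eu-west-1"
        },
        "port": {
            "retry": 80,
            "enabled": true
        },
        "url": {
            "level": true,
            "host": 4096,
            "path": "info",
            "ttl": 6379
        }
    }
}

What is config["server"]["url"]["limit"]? False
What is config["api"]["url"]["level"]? True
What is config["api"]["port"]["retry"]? 80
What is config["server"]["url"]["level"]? 1.78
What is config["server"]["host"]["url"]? 2.12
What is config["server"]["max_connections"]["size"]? "0.0.0.0"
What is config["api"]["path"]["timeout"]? 8.41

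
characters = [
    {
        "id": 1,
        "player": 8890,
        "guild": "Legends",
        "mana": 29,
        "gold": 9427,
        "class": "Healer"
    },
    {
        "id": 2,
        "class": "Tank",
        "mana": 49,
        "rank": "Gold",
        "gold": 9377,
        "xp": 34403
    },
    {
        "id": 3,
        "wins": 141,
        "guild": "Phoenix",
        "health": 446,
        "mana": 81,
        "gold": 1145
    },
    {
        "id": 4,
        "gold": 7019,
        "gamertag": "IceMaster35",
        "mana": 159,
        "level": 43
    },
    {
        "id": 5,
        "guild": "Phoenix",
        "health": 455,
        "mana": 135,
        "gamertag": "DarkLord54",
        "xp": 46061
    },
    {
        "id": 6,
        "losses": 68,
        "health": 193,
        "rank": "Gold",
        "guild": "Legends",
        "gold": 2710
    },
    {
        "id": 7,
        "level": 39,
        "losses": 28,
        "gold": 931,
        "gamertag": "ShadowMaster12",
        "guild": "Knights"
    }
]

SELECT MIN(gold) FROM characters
931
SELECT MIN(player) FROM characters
8890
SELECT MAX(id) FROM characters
7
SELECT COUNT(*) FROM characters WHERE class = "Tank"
1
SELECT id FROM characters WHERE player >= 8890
[1]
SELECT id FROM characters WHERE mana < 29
[]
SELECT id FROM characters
[1, 2, 3, 4, 5, 6, 7]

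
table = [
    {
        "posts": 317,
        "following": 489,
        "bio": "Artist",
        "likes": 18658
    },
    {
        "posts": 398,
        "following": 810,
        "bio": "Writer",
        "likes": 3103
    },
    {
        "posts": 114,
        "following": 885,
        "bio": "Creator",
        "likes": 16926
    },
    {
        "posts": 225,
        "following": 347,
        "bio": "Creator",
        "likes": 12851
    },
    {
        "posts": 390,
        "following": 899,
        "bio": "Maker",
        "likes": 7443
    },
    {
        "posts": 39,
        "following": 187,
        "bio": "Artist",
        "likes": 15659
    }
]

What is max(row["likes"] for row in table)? 18658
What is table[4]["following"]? 899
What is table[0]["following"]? 489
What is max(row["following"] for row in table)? 899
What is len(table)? 6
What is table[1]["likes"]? 3103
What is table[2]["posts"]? 114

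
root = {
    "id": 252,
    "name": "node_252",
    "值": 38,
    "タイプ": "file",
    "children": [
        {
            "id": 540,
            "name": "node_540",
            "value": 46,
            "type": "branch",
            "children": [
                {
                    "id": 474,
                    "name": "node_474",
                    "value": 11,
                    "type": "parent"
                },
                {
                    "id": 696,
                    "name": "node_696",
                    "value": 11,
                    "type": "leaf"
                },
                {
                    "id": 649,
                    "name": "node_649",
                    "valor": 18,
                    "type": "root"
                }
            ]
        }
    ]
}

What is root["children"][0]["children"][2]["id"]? 649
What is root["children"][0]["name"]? "node_540"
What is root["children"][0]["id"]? 540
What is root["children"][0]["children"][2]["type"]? "root"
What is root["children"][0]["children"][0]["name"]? "node_474"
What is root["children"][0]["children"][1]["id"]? 696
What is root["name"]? "node_252"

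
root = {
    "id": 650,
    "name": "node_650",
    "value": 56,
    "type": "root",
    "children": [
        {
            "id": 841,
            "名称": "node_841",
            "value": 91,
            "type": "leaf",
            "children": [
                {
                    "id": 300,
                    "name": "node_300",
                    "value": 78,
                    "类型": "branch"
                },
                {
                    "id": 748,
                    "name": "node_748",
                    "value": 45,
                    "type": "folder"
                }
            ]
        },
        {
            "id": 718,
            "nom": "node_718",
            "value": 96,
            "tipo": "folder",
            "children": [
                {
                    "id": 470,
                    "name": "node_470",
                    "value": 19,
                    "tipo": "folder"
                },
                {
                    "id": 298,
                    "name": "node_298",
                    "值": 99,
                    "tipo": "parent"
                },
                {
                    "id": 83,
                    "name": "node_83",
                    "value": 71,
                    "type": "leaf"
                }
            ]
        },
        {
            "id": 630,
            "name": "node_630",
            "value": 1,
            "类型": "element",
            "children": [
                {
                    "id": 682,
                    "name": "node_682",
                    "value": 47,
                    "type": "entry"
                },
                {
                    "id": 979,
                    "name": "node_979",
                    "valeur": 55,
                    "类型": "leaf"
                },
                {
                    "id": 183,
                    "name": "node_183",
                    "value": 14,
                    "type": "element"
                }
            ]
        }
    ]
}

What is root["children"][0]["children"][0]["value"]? 78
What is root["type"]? "root"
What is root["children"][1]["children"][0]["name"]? "node_470"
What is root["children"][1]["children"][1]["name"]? "node_298"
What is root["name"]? "node_650"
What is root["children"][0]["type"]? "leaf"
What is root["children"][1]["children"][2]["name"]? "node_83"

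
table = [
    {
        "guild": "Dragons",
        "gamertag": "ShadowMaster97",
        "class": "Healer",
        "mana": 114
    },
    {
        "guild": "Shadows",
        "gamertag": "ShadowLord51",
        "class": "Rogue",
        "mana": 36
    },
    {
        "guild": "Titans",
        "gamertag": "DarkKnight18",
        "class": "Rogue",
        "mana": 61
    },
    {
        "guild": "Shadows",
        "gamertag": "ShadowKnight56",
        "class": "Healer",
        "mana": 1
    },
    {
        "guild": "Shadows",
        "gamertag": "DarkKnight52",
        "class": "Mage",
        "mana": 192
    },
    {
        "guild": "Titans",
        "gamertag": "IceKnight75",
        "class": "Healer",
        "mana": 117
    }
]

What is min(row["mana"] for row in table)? 1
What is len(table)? 6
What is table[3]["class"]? "Healer"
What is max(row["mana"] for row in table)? 192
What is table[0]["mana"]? 114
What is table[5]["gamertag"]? "IceKnight75"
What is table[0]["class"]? "Healer"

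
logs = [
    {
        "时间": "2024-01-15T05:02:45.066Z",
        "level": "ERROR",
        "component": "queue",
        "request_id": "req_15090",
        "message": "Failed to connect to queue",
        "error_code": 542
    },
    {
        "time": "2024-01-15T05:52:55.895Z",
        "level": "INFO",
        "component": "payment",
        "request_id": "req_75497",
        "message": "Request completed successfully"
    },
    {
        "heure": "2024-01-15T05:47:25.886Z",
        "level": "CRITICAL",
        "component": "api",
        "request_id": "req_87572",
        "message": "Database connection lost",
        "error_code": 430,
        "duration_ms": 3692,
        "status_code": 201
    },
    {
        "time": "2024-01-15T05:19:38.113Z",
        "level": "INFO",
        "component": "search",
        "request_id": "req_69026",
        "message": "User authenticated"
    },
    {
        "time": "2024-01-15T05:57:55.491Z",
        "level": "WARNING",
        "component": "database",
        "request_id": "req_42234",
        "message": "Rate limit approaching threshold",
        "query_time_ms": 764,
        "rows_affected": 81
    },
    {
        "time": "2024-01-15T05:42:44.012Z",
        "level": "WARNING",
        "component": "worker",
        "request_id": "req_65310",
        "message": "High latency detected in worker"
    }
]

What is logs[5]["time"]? "2024-01-15T05:42:44.012Z"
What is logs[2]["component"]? "api"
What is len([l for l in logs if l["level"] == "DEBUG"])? 0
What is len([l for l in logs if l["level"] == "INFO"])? 2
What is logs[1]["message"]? "Request completed successfully"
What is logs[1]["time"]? "2024-01-15T05:52:55.895Z"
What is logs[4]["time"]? "2024-01-15T05:57:55.491Z"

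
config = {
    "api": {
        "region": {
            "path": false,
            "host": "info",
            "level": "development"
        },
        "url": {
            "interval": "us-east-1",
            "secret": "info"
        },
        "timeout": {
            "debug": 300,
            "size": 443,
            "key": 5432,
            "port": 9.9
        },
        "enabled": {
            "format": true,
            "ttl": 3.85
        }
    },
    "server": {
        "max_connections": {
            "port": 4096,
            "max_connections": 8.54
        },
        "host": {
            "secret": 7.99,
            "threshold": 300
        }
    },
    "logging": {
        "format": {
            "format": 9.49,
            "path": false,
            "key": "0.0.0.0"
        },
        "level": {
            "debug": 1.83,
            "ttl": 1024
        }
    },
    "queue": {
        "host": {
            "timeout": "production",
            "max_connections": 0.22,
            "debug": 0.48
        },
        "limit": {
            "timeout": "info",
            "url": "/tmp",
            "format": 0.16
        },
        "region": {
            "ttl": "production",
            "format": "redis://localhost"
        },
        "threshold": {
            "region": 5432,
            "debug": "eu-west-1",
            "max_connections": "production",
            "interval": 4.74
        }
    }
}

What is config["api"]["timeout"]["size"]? 443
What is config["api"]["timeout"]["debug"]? 300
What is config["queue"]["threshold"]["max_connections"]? "production"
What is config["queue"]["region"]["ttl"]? "production"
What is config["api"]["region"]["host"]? "info"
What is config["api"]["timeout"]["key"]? 5432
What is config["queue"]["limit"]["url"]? "/tmp"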